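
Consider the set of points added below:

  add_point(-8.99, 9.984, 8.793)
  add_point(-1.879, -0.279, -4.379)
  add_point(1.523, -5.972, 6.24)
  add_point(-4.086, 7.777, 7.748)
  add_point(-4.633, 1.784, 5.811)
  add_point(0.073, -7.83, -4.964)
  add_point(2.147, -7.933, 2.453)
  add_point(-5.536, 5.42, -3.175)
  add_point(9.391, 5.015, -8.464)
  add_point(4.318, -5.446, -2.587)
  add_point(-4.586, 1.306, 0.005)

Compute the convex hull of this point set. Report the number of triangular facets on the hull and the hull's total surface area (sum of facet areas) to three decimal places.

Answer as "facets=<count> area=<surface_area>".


Extreme-point indices: [0, 2, 3, 4, 5, 6, 7, 8, 9, 10] — 10 of 11 on the boundary.

Triangle areas on the boundary:
  f1: (p7, p8, p0) → 87.3870
  f2: (p2, p6, p8) → 38.3535
  f3: (p9, p6, p8) → 20.7252
  f4: (p5, p9, p6) → 16.2444
  f5: (p5, p7, p8) → 103.7346
  f6: (p5, p9, p8) → 31.3248
  f7: (p5, p2, p6) → 9.9358
  f8: (p3, p8, p0) → 37.4973
  f9: (p3, p2, p0) → 28.0815
  f10: (p3, p2, p8) → 142.8840
  f11: (p10, p7, p0) → 34.1365
  f12: (p10, p5, p0) → 20.8844
  f13: (p10, p5, p7) → 27.1174
  f14: (p4, p2, p0) → 18.6920
  f15: (p4, p5, p0) → 34.1196
  f16: (p4, p5, p2) → 56.7378
Σ area = 707.856

Euler characteristic 10−24+16 = 2 ✓

facets=16 area=707.856


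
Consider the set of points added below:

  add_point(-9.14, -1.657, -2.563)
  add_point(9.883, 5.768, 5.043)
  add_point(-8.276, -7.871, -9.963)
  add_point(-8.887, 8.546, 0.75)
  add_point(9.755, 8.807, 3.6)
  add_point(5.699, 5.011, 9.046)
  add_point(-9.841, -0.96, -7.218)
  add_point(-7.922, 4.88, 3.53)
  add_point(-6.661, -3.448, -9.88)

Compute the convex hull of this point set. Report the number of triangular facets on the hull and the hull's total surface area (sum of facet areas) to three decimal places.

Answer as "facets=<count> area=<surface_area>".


Hull vertices (9/9): indices [0, 1, 2, 3, 4, 5, 6, 7, 8].

Per-facet area ½‖(b−a)×(c−a)‖:
  f1: (p5, p2, p1) → 78.3908
  f2: (p4, p2, p1) → 44.9801
  f3: (p4, p5, p1) → 9.0782
  f4: (p4, p3, p5) → 66.7023
  f5: (p7, p3, p5) → 31.5791
  f6: (p8, p2, p6) → 10.9731
  f7: (p8, p4, p2) → 40.7448
  f8: (p8, p3, p6) → 21.6226
  f9: (p8, p4, p3) → 152.5318
  f10: (p0, p5, p2) → 78.2292
  f11: (p0, p7, p5) → 61.1573
  f12: (p0, p2, p6) → 17.7526
  f13: (p0, p3, p6) → 25.1767
  f14: (p0, p7, p3) → 20.9960
Σ area = 659.914

Euler: V−E+F = 9−21+14 = 2.

facets=14 area=659.914


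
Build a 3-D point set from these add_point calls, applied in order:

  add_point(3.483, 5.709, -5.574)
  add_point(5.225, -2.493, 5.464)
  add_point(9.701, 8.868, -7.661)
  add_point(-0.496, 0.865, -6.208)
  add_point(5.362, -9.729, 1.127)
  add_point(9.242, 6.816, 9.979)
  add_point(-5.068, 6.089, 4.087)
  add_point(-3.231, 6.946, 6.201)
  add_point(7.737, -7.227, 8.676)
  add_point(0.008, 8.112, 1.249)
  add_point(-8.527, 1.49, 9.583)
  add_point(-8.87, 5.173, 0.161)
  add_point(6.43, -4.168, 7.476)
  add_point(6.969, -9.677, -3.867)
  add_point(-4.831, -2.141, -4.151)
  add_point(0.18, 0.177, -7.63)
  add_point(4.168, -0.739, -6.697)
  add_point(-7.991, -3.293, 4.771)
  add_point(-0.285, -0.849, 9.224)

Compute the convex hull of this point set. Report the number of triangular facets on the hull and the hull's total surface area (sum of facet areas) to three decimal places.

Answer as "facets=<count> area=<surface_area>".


facets=22 area=1181.643

13 of the 19 inputs are extreme points: [2, 4, 5, 7, 8, 9, 10, 11, 13, 14, 15, 16, 17].

Area of each hull facet:
  f1: (p15, p2, p11) → 80.6200
  f2: (p9, p2, p11) → 48.0641
  f3: (p9, p5, p2) → 84.0540
  f4: (p17, p10, p11) → 31.5727
  f5: (p8, p10, p5) → 121.2847
  f6: (p8, p5, p2) → 125.9409
  f7: (p8, p17, p4) → 63.0666
  f8: (p8, p17, p10) → 56.5902
  f9: (p13, p8, p2) → 122.4312
  f10: (p13, p8, p4) → 13.7558
  f11: (p13, p17, p4) → 34.8829
  f12: (p16, p15, p2) → 22.5184
  f13: (p16, p13, p2) → 40.3524
  f14: (p16, p13, p15) → 17.3383
  f15: (p14, p13, p15) → 40.9189
  f16: (p14, p13, p17) → 65.4784
  f17: (p14, p15, p11) → 29.2844
  f18: (p14, p17, p11) → 39.3839
  f19: (p7, p9, p5) → 37.7974
  f20: (p7, p10, p5) → 47.4345
  f21: (p7, p9, p11) → 25.0307
  f22: (p7, p10, p11) → 33.8420
Σ area = 1181.643

Check V−E+F: 13 − 33 + 22 = 2.


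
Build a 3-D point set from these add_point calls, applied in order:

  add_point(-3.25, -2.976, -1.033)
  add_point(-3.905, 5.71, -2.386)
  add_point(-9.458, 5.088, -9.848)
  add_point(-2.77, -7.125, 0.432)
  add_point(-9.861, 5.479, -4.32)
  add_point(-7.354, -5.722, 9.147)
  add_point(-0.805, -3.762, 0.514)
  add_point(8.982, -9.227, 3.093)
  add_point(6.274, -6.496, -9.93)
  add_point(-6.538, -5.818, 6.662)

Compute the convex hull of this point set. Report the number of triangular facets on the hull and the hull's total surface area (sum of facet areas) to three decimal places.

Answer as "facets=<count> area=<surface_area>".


8 of the 10 inputs are extreme points: [1, 2, 3, 4, 5, 7, 8, 9].

Facet areas (half cross-product norm):
  f1: (p1, p5, p4) → 52.0126
  f2: (p1, p5, p7) → 141.0862
  f3: (p1, p8, p7) → 117.9787
  f4: (p2, p5, p4) → 34.9936
  f5: (p2, p1, p4) → 16.8975
  f6: (p2, p1, p8) → 81.9200
  f7: (p3, p2, p8) → 116.0821
  f8: (p3, p5, p7) → 58.4599
  f9: (p3, p8, p7) → 74.7843
  f10: (p9, p2, p5) → 18.2130
  f11: (p9, p3, p5) → 2.5414
  f12: (p9, p3, p2) → 62.9848
Σ area = 777.954

Euler characteristic 8−18+12 = 2 ✓

facets=12 area=777.954


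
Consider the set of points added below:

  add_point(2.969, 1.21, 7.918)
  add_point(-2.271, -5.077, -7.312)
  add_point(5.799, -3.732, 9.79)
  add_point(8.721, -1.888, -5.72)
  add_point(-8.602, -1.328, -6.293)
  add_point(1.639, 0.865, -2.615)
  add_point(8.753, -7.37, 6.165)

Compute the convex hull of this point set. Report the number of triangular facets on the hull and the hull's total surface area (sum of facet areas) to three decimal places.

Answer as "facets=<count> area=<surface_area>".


Extreme-point indices: [0, 1, 2, 3, 4, 5, 6] — 7 of 7 on the boundary.

Triangle areas on the boundary:
  f1: (p1, p6, p4) → 56.6489
  f2: (p3, p1, p4) → 32.5192
  f3: (p3, p1, p6) → 75.6159
  f4: (p2, p6, p4) → 64.2513
  f5: (p2, p0, p4) → 50.2734
  f6: (p2, p3, p6) → 37.0206
  f7: (p2, p3, p0) → 45.2251
  f8: (p5, p0, p4) → 52.6335
  f9: (p5, p3, p4) → 36.2938
  f10: (p5, p3, p0) → 41.8768
Σ area = 492.358

Check V−E+F: 7 − 15 + 10 = 2.

facets=10 area=492.358


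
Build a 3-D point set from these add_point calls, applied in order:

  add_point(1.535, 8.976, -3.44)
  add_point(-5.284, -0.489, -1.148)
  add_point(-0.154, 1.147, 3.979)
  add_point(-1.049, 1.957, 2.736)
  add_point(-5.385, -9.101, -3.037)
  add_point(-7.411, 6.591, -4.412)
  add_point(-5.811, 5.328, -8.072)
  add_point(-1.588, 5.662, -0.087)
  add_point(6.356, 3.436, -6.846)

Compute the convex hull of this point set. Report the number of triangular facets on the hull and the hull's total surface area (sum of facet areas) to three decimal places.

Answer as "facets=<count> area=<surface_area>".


facets=12 area=444.772

Extreme-point indices: [0, 1, 2, 4, 5, 6, 7, 8] — 8 of 9 on the boundary.

Area of each hull facet:
  f1: (p2, p4, p8) → 86.0077
  f2: (p0, p2, p8) → 43.9081
  f3: (p6, p4, p5) → 32.0230
  f4: (p6, p4, p8) → 92.5931
  f5: (p6, p0, p5) → 19.1119
  f6: (p6, p0, p8) → 38.1260
  f7: (p1, p4, p5) → 22.8951
  f8: (p1, p2, p5) → 28.9481
  f9: (p1, p2, p4) → 30.4450
  f10: (p7, p2, p5) → 17.1490
  f11: (p7, p0, p5) → 20.6743
  f12: (p7, p0, p2) → 12.8905
Σ area = 444.772

Euler: V−E+F = 8−18+12 = 2.


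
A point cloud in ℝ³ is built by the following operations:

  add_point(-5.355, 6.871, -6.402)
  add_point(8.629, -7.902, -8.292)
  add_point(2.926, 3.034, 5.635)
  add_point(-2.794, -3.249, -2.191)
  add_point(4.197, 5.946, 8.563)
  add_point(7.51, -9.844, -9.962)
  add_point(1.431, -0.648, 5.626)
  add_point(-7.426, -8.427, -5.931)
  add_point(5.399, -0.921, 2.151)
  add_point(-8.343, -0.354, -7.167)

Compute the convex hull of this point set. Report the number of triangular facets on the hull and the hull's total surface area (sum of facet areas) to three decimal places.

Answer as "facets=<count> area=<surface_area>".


8 of the 10 inputs are extreme points: [0, 1, 4, 5, 6, 7, 8, 9].

Area of each hull facet:
  f1: (p0, p4, p9) → 67.8145
  f2: (p0, p4, p1) → 171.5786
  f3: (p6, p4, p9) → 53.7736
  f4: (p6, p7, p9) → 64.7594
  f5: (p8, p4, p1) → 15.6764
  f6: (p8, p6, p1) → 22.8605
  f7: (p8, p6, p4) → 20.4076
  f8: (p5, p6, p1) → 19.1843
  f9: (p5, p6, p7) → 122.6725
  f10: (p5, p7, p9) → 63.0366
  f11: (p5, p0, p9) → 72.4662
  f12: (p5, p0, p1) → 27.3783
Σ area = 721.609

Euler characteristic 8−18+12 = 2 ✓

facets=12 area=721.609


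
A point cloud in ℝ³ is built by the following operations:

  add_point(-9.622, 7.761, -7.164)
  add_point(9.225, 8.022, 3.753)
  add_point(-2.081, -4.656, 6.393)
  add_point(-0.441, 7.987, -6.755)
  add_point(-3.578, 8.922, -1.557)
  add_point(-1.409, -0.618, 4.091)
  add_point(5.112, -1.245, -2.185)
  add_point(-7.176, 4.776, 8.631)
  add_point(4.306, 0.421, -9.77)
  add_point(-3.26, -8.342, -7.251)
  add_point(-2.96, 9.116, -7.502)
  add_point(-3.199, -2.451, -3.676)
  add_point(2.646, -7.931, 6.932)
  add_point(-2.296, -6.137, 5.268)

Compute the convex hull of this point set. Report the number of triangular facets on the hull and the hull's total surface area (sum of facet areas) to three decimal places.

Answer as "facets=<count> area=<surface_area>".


facets=20 area=1022.278

Points on the hull: [0, 1, 2, 3, 4, 6, 7, 8, 9, 10, 12, 13] (12 of 14).

Triangle areas on the boundary:
  f1: (p7, p9, p0) → 137.2782
  f2: (p12, p7, p1) → 125.1971
  f3: (p8, p9, p0) → 91.4885
  f4: (p8, p12, p9) → 90.8309
  f5: (p4, p7, p0) → 45.6875
  f6: (p4, p7, p1) → 80.1558
  f7: (p13, p7, p9) → 72.9479
  f8: (p13, p12, p9) → 33.4438
  f9: (p10, p8, p0) → 34.6021
  f10: (p10, p4, p0) → 20.1007
  f11: (p10, p4, p1) → 39.7855
  f12: (p6, p12, p1) → 67.3854
  f13: (p6, p8, p1) → 42.8134
  f14: (p6, p8, p12) → 22.5329
  f15: (p2, p12, p7) → 16.6584
  f16: (p2, p13, p7) → 6.7730
  f17: (p2, p13, p12) → 5.1604
  f18: (p3, p8, p1) → 66.9359
  f19: (p3, p10, p1) → 12.5789
  f20: (p3, p10, p8) → 9.9222
Σ area = 1022.278

Euler characteristic 12−30+20 = 2 ✓


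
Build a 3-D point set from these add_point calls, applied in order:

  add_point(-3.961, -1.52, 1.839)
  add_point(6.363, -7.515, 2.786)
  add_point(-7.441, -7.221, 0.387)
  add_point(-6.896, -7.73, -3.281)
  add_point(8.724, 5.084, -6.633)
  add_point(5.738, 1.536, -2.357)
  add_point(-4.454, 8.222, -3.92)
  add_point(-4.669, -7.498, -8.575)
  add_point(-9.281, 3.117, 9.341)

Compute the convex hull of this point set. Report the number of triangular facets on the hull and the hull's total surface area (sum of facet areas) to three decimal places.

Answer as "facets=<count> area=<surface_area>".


7 of the 9 inputs are extreme points: [1, 2, 3, 4, 6, 7, 8].

Per-facet area ½‖(b−a)×(c−a)‖:
  f1: (p6, p4, p8) → 94.8717
  f2: (p6, p7, p4) → 109.3340
  f3: (p1, p4, p8) → 158.2357
  f4: (p1, p7, p4) → 119.2306
  f5: (p2, p1, p8) → 96.6324
  f6: (p3, p1, p7) → 41.8917
  f7: (p3, p2, p1) → 26.2214
  f8: (p3, p2, p8) → 16.8716
  f9: (p3, p6, p8) → 110.0029
  f10: (p3, p6, p7) → 45.9925
Σ area = 819.284

Check V−E+F: 7 − 15 + 10 = 2.

facets=10 area=819.284


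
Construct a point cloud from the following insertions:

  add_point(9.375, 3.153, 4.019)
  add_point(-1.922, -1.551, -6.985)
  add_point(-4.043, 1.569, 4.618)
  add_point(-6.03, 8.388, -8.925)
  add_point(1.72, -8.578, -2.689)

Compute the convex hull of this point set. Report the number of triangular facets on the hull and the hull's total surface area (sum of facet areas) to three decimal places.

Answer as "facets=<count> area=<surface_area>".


facets=6 area=468.623

Hull vertices (5/5): indices [0, 1, 2, 3, 4].

Triangle areas on the boundary:
  f1: (p2, p0, p3) → 103.3385
  f2: (p2, p4, p0) → 87.1293
  f3: (p1, p0, p3) → 89.3073
  f4: (p1, p4, p0) → 68.7379
  f5: (p1, p2, p3) → 66.1085
  f6: (p1, p2, p4) → 54.0014
Σ area = 468.623

Check V−E+F: 5 − 9 + 6 = 2.


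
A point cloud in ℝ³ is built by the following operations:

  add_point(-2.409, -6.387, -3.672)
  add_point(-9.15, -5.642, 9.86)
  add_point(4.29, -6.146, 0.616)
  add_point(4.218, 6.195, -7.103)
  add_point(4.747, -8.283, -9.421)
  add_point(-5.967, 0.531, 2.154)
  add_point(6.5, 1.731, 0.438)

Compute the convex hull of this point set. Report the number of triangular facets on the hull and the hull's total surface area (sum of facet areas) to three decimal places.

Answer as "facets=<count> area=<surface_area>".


facets=10 area=565.040

Points on the hull: [0, 1, 2, 3, 4, 5, 6] (7 of 7).

Per-facet area ½‖(b−a)×(c−a)‖:
  f1: (p3, p4, p6) → 61.8743
  f2: (p2, p6, p1) → 65.3554
  f3: (p2, p4, p1) → 67.2738
  f4: (p2, p4, p6) → 41.4388
  f5: (p5, p6, p1) → 58.2260
  f6: (p5, p3, p6) → 57.0124
  f7: (p0, p3, p4) → 65.0504
  f8: (p0, p5, p3) → 67.6832
  f9: (p0, p4, p1) → 31.1678
  f10: (p0, p5, p1) → 49.9578
Σ area = 565.040

Euler: V−E+F = 7−15+10 = 2.


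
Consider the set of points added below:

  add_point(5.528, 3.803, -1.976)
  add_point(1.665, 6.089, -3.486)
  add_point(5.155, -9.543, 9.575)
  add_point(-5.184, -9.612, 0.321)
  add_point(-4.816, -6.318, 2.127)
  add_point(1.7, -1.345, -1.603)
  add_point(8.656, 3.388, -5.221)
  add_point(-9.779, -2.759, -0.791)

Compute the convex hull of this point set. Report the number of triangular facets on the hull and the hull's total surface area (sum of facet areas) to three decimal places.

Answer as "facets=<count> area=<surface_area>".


facets=10 area=525.491

Hull vertices (7/8): indices [0, 1, 2, 3, 4, 6, 7].

Area of each hull facet:
  f1: (p3, p6, p7) → 80.8048
  f2: (p3, p2, p6) → 129.1682
  f3: (p1, p6, p7) → 47.7462
  f4: (p1, p2, p7) → 136.6003
  f5: (p4, p2, p7) → 13.5438
  f6: (p4, p3, p7) → 12.5629
  f7: (p4, p3, p2) → 24.0459
  f8: (p0, p2, p6) → 36.3625
  f9: (p0, p1, p6) → 9.9166
  f10: (p0, p1, p2) → 34.7397
Σ area = 525.491

Euler characteristic 7−15+10 = 2 ✓


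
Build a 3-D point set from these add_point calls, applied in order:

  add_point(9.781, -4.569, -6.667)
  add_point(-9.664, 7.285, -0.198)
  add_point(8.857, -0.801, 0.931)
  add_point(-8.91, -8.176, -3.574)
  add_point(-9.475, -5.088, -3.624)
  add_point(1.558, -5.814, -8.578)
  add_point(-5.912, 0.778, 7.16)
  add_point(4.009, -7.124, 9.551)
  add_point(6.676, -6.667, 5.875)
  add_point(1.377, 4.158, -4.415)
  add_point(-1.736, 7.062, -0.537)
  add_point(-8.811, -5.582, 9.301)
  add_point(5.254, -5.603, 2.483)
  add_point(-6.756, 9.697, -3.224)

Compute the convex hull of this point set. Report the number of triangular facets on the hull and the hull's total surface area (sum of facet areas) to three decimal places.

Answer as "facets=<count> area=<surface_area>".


facets=22 area=1012.777

13 of the 14 inputs are extreme points: [0, 1, 2, 3, 4, 5, 6, 7, 8, 9, 10, 11, 13].

Facet areas (half cross-product norm):
  f1: (p11, p7, p3) → 84.8119
  f2: (p6, p11, p1) → 30.6917
  f3: (p6, p11, p7) → 45.2591
  f4: (p13, p6, p1) → 21.5570
  f5: (p8, p2, p0) → 32.8792
  f6: (p8, p2, p7) → 12.3887
  f7: (p8, p7, p3) → 41.5701
  f8: (p8, p5, p0) → 55.8117
  f9: (p8, p5, p3) → 90.3177
  f10: (p9, p5, p0) → 45.1362
  f11: (p9, p13, p5) → 43.7973
  f12: (p9, p2, p0) → 43.9214
  f13: (p4, p5, p3) → 18.5698
  f14: (p4, p13, p5) → 90.6906
  f15: (p4, p13, p1) → 29.6002
  f16: (p4, p11, p1) → 80.9431
  f17: (p4, p11, p3) → 20.2917
  f18: (p10, p9, p2) → 28.8589
  f19: (p10, p9, p13) → 16.8823
  f20: (p10, p13, p6) → 32.8177
  f21: (p10, p2, p7) → 77.7109
  f22: (p10, p6, p7) → 68.2701
Σ area = 1012.777

Check V−E+F: 13 − 33 + 22 = 2.


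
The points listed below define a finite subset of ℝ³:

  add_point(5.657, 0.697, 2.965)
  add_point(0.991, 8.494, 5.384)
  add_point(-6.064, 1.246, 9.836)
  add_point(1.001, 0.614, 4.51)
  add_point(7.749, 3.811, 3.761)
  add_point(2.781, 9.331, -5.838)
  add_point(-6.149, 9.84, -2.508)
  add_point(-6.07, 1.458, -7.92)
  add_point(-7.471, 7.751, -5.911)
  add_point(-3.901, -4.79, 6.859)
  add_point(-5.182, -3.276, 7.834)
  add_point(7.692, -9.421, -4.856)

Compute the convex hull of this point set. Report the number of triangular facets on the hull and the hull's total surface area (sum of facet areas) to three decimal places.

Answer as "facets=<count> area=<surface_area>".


facets=16 area=886.660

Extreme-point indices: [1, 2, 4, 5, 6, 7, 8, 9, 10, 11] — 10 of 12 on the boundary.

Per-facet area ½‖(b−a)×(c−a)‖:
  f1: (p5, p11, p4) → 95.6909
  f2: (p7, p5, p8) → 34.9593
  f3: (p7, p5, p11) → 104.9606
  f4: (p1, p2, p4) → 45.1061
  f5: (p1, p5, p4) → 45.8877
  f6: (p9, p7, p11) → 125.1609
  f7: (p9, p11, p4) → 108.3688
  f8: (p9, p2, p4) → 51.6072
  f9: (p6, p5, p8) → 20.0703
  f10: (p6, p1, p5) → 47.5025
  f11: (p6, p2, p8) → 29.2344
  f12: (p6, p1, p2) → 59.2108
  f13: (p10, p9, p2) → 2.4836
  f14: (p10, p9, p7) → 17.8579
  f15: (p10, p2, p8) → 42.9369
  f16: (p10, p7, p8) → 55.6217
Σ area = 886.660

Check V−E+F: 10 − 24 + 16 = 2.


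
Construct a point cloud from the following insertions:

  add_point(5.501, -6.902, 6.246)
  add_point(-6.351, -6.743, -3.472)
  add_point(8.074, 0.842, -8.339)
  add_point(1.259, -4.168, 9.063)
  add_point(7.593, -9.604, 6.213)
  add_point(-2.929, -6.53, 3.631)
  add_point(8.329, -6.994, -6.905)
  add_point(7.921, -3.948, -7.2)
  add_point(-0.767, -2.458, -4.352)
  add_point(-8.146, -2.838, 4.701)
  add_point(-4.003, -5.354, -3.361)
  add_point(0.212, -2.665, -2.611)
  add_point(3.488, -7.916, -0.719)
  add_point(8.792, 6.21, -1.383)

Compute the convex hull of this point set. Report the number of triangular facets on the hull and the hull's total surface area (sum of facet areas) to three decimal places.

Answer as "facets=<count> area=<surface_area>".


facets=14 area=722.326

Points on the hull: [1, 2, 3, 4, 5, 6, 8, 9, 13] (9 of 14).

Area of each hull facet:
  f1: (p3, p13, p9) → 86.2489
  f2: (p3, p4, p13) → 72.1760
  f3: (p8, p13, p9) → 73.7160
  f4: (p8, p2, p13) → 45.1189
  f5: (p5, p3, p9) → 23.2183
  f6: (p5, p3, p4) → 31.9789
  f7: (p6, p4, p13) → 94.0444
  f8: (p6, p2, p13) → 31.3007
  f9: (p1, p8, p9) → 32.7499
  f10: (p1, p5, p9) → 25.1132
  f11: (p1, p8, p2) → 14.0482
  f12: (p1, p5, p4) → 35.3801
  f13: (p1, p6, p2) → 60.0868
  f14: (p1, p6, p4) → 97.1464
Σ area = 722.326

Euler characteristic 9−21+14 = 2 ✓


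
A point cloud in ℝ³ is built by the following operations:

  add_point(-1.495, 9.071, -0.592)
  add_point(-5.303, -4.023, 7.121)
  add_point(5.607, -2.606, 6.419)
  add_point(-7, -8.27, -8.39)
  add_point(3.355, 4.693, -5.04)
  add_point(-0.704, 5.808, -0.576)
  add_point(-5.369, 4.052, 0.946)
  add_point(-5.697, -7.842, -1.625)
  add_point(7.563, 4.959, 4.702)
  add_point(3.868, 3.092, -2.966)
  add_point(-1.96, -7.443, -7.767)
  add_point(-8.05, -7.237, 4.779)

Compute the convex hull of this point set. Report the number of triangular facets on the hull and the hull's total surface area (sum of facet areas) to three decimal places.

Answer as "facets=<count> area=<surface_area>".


Extreme-point indices: [0, 1, 2, 3, 4, 6, 7, 8, 9, 10, 11] — 11 of 12 on the boundary.

Per-facet area ½‖(b−a)×(c−a)‖:
  f1: (p4, p0, p8) → 40.1859
  f2: (p4, p3, p0) → 66.0280
  f3: (p1, p0, p8) → 82.9837
  f4: (p2, p1, p11) → 20.9638
  f5: (p2, p1, p8) → 40.8402
  f6: (p6, p1, p11) → 23.9071
  f7: (p6, p1, p0) → 21.9175
  f8: (p6, p3, p11) → 78.2409
  f9: (p6, p3, p0) → 42.9848
  f10: (p10, p4, p3) → 28.9820
  f11: (p7, p2, p11) → 48.8052
  f12: (p7, p10, p2) → 53.3288
  f13: (p7, p3, p11) → 12.1832
  f14: (p7, p10, p3) → 16.8624
  f15: (p9, p4, p8) → 8.9713
  f16: (p9, p10, p4) → 17.1910
  f17: (p9, p2, p8) → 34.6165
  f18: (p9, p10, p2) → 72.0008
Σ area = 710.993

Check V−E+F: 11 − 27 + 18 = 2.

facets=18 area=710.993


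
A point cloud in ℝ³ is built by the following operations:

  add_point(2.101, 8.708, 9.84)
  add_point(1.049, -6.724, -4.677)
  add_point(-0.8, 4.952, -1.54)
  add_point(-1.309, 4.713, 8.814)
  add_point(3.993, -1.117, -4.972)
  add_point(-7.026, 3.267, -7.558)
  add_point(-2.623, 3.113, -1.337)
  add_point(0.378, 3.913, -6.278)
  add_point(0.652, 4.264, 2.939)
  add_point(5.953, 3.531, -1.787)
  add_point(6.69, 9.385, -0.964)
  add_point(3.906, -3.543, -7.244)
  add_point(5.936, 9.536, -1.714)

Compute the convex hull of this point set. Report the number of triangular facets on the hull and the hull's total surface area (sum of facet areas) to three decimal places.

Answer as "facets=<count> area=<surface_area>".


9 of the 13 inputs are extreme points: [0, 1, 3, 5, 7, 9, 10, 11, 12].

Triangle areas on the boundary:
  f1: (p3, p1, p5) → 107.5444
  f2: (p3, p0, p5) → 41.5424
  f3: (p3, p0, p1) → 40.2089
  f4: (p11, p1, p5) → 31.8250
  f5: (p7, p11, p5) → 29.6649
  f6: (p9, p0, p10) → 35.0137
  f7: (p9, p11, p10) → 13.5436
  f8: (p9, p0, p1) → 70.2286
  f9: (p9, p11, p1) → 21.7008
  f10: (p12, p11, p10) → 7.4783
  f11: (p12, p7, p11) → 35.4748
  f12: (p12, p7, p5) → 23.3290
  f13: (p12, p0, p5) → 94.5939
  f14: (p12, p0, p10) → 5.8522
Σ area = 558.001

Euler characteristic 9−21+14 = 2 ✓

facets=14 area=558.001


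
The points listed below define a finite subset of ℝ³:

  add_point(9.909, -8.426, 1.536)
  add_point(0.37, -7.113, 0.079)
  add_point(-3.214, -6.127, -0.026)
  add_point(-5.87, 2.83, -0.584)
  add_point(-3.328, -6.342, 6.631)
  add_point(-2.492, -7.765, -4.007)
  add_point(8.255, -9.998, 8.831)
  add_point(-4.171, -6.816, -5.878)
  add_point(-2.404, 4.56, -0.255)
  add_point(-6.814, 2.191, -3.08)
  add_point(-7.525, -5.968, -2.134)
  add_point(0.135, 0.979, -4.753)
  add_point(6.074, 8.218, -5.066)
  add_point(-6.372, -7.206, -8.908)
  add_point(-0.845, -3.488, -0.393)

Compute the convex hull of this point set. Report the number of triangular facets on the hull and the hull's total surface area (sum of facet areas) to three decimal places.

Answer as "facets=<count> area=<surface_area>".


facets=14 area=798.660

9 of the 15 inputs are extreme points: [0, 3, 4, 6, 8, 9, 10, 12, 13].

Area of each hull facet:
  f1: (p13, p12, p0) → 160.4258
  f2: (p4, p13, p10) → 20.5360
  f3: (p3, p4, p10) → 43.3300
  f4: (p6, p12, p0) → 61.1736
  f5: (p6, p13, p0) → 69.5107
  f6: (p6, p4, p13) → 92.0919
  f7: (p8, p3, p4) → 23.0978
  f8: (p8, p6, p12) → 105.1146
  f9: (p8, p6, p4) → 76.6522
  f10: (p9, p13, p12) → 77.0119
  f11: (p9, p8, p12) → 25.1392
  f12: (p9, p8, p3) → 4.6577
  f13: (p9, p13, p10) → 28.7455
  f14: (p9, p3, p10) → 11.1732
Σ area = 798.660

Euler: V−E+F = 9−21+14 = 2.


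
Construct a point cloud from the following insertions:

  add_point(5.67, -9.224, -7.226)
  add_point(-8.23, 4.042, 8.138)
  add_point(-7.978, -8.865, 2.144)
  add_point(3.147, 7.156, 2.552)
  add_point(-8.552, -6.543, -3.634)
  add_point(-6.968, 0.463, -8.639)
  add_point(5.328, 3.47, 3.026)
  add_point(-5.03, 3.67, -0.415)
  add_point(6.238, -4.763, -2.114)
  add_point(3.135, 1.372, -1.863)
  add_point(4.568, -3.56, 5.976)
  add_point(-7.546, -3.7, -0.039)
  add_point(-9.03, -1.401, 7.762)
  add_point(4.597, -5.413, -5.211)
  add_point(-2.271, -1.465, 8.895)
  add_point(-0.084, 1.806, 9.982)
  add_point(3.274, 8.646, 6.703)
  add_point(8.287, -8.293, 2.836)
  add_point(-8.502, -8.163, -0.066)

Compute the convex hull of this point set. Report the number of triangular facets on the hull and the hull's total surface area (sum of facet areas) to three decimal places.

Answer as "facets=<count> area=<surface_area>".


facets=28 area=972.039

Extreme-point indices: [0, 1, 2, 3, 4, 5, 6, 7, 8, 9, 12, 14, 15, 16, 17, 18] — 16 of 19 on the boundary.

Facet areas (half cross-product norm):
  f1: (p15, p16, p17) → 61.3327
  f2: (p1, p5, p12) → 45.7785
  f3: (p1, p15, p12) → 23.7096
  f4: (p1, p15, p16) → 35.7357
  f5: (p14, p15, p12) → 11.5430
  f6: (p14, p15, p17) → 28.3383
  f7: (p14, p2, p12) → 32.2098
  f8: (p14, p2, p17) → 78.9282
  f9: (p7, p5, p16) → 29.9415
  f10: (p7, p1, p16) → 51.8488
  f11: (p7, p1, p5) → 25.2701
  f12: (p3, p5, p16) → 22.1993
  f13: (p0, p2, p17) → 81.2511
  f14: (p0, p8, p17) → 21.1728
  f15: (p6, p8, p17) → 31.1510
  f16: (p6, p16, p17) → 22.2203
  f17: (p6, p3, p16) → 9.3664
  f18: (p6, p0, p8) → 11.1876
  f19: (p6, p0, p3) → 27.9484
  f20: (p4, p0, p5) → 64.3625
  f21: (p4, p5, p12) → 53.6741
  f22: (p9, p3, p5) → 40.7228
  f23: (p9, p0, p5) → 73.3649
  f24: (p9, p0, p3) → 12.1847
  f25: (p18, p0, p2) → 18.5243
  f26: (p18, p4, p0) → 28.9594
  f27: (p18, p2, p12) → 10.6723
  f28: (p18, p4, p12) → 18.4410
Σ area = 972.039

Euler characteristic 16−42+28 = 2 ✓


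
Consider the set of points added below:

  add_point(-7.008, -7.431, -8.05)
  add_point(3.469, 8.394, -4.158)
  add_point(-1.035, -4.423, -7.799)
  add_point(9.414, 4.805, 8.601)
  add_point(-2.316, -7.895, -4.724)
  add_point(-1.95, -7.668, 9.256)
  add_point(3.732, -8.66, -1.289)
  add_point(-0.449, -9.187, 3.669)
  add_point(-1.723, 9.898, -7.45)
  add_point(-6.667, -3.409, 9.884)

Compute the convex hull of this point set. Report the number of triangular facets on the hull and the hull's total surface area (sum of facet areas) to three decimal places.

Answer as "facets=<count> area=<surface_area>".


facets=14 area=945.012

Hull vertices (9/10): indices [0, 1, 2, 3, 5, 6, 7, 8, 9].

Facet areas (half cross-product norm):
  f1: (p9, p8, p0) → 161.4538
  f2: (p9, p8, p3) → 173.1814
  f3: (p6, p7, p0) → 41.1339
  f4: (p5, p9, p3) → 53.9176
  f5: (p5, p6, p3) → 97.0832
  f6: (p5, p6, p7) → 10.1748
  f7: (p5, p9, p0) → 57.1495
  f8: (p5, p7, p0) → 30.6496
  f9: (p2, p8, p0) → 43.8374
  f10: (p2, p6, p0) → 29.2338
  f11: (p1, p8, p3) → 24.1183
  f12: (p1, p6, p3) → 115.3772
  f13: (p1, p2, p8) → 43.7745
  f14: (p1, p2, p6) → 63.9271
Σ area = 945.012

Euler: V−E+F = 9−21+14 = 2.


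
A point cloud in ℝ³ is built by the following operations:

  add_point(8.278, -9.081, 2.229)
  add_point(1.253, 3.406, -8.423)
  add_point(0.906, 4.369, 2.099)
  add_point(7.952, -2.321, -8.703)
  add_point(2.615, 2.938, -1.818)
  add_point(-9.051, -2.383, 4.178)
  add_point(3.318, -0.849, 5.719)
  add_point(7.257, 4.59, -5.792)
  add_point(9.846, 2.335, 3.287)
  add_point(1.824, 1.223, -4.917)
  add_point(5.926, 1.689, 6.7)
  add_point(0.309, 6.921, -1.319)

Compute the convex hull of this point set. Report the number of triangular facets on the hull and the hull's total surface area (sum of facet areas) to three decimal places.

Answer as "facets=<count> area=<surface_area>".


facets=16 area=671.697

Extreme-point indices: [0, 1, 2, 3, 5, 6, 7, 8, 10, 11] — 10 of 12 on the boundary.

Facet areas (half cross-product norm):
  f1: (p3, p0, p5) → 119.1736
  f2: (p3, p0, p8) → 66.8926
  f3: (p10, p0, p8) → 29.8959
  f4: (p10, p11, p8) → 28.7412
  f5: (p7, p3, p8) → 36.2699
  f6: (p7, p11, p8) → 40.7544
  f7: (p6, p0, p5) → 60.4370
  f8: (p6, p10, p5) → 14.3349
  f9: (p6, p10, p0) → 18.4094
  f10: (p2, p11, p5) → 24.6319
  f11: (p2, p10, p5) → 43.2544
  f12: (p2, p10, p11) → 9.2202
  f13: (p1, p7, p11) → 25.1584
  f14: (p1, p11, p5) → 56.5506
  f15: (p1, p7, p3) → 24.3956
  f16: (p1, p3, p5) → 73.5776
Σ area = 671.697

Euler characteristic 10−24+16 = 2 ✓


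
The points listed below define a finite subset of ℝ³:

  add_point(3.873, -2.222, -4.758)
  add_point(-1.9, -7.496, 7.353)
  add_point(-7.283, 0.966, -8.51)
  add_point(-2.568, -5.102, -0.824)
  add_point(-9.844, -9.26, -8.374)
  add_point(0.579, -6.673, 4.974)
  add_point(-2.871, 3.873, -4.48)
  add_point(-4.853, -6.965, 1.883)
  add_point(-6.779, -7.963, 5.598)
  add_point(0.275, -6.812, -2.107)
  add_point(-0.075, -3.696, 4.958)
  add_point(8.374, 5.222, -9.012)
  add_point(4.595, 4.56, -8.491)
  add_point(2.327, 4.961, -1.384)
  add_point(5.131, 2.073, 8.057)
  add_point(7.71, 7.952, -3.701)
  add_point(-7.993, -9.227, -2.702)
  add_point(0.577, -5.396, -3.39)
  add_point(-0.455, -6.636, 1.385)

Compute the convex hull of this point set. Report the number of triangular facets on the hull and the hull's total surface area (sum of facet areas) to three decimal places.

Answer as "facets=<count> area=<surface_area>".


facets=24 area=862.167

Extreme-point indices: [0, 1, 2, 4, 5, 6, 8, 9, 11, 12, 13, 14, 15, 16] — 14 of 19 on the boundary.

Area of each hull facet:
  f1: (p14, p15, p11) → 32.2654
  f2: (p2, p11, p4) → 74.6404
  f3: (p12, p15, p11) → 11.5014
  f4: (p12, p2, p11) → 4.3430
  f5: (p12, p2, p15) → 33.0569
  f6: (p6, p2, p15) → 21.7989
  f7: (p8, p2, p4) → 75.1000
  f8: (p8, p6, p14) → 105.0272
  f9: (p8, p6, p2) → 52.9706
  f10: (p5, p14, p11) → 91.0583
  f11: (p13, p14, p15) → 32.8723
  f12: (p13, p6, p15) → 16.2553
  f13: (p13, p6, p14) → 24.1195
  f14: (p0, p5, p11) → 30.7043
  f15: (p0, p5, p9) → 21.0480
  f16: (p0, p11, p4) → 58.6571
  f17: (p0, p9, p4) → 35.6980
  f18: (p1, p8, p14) → 23.6340
  f19: (p1, p5, p14) → 17.3769
  f20: (p1, p5, p9) → 9.6434
  f21: (p16, p8, p4) → 5.5835
  f22: (p16, p1, p8) → 19.4036
  f23: (p16, p9, p4) → 23.9889
  f24: (p16, p1, p9) → 41.4204
Σ area = 862.167

Euler: V−E+F = 14−36+24 = 2.


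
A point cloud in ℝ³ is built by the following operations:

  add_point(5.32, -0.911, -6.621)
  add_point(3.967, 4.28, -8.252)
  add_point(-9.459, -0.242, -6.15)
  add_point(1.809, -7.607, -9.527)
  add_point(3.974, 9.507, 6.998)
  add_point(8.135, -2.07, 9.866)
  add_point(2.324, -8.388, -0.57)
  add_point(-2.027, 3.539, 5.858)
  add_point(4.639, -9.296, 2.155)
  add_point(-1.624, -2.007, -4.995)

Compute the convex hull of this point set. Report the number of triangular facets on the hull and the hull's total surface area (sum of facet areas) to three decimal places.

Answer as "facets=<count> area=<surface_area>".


9 of the 10 inputs are extreme points: [0, 1, 2, 3, 4, 5, 6, 7, 8].

Triangle areas on the boundary:
  f1: (p1, p4, p2) → 115.3682
  f2: (p1, p3, p2) → 77.2424
  f3: (p1, p4, p5) → 101.4745
  f4: (p7, p4, p2) → 47.5636
  f5: (p7, p4, p5) → 49.9201
  f6: (p8, p7, p2) → 106.9432
  f7: (p8, p7, p5) → 67.1037
  f8: (p0, p1, p5) → 43.2685
  f9: (p0, p1, p3) → 18.8682
  f10: (p0, p8, p5) → 67.6177
  f11: (p0, p8, p3) → 46.3817
  f12: (p6, p3, p2) → 61.7905
  f13: (p6, p8, p2) → 13.4939
  f14: (p6, p8, p3) → 10.1438
Σ area = 827.180

Euler characteristic 9−21+14 = 2 ✓

facets=14 area=827.180


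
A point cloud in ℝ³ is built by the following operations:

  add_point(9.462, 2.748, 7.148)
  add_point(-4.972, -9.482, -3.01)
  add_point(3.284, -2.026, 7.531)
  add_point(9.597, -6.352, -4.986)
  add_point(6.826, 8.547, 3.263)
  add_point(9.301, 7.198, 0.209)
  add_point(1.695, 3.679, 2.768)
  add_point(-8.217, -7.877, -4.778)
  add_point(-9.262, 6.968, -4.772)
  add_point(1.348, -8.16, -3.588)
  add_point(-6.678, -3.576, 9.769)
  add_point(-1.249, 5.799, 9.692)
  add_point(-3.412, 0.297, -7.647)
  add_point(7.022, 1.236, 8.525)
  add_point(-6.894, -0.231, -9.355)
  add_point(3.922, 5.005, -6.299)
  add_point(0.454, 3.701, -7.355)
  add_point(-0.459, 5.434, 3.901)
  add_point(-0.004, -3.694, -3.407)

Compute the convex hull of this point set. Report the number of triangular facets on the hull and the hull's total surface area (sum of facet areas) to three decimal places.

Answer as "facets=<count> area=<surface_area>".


facets=26 area=1152.100

Points on the hull: [0, 1, 2, 3, 4, 5, 7, 8, 9, 10, 11, 13, 14, 15, 16] (15 of 19).

Facet areas (half cross-product norm):
  f1: (p9, p1, p3) → 2.0893
  f2: (p9, p10, p1) → 45.6713
  f3: (p7, p1, p3) → 23.2671
  f4: (p7, p14, p3) → 78.4835
  f5: (p7, p14, p8) → 36.7731
  f6: (p7, p10, p8) → 109.0897
  f7: (p7, p10, p1) → 28.3139
  f8: (p2, p9, p3) → 54.6746
  f9: (p2, p9, p10) → 66.3006
  f10: (p11, p0, p4) → 38.6204
  f11: (p11, p10, p8) → 88.4075
  f12: (p11, p4, p8) → 87.1172
  f13: (p16, p14, p3) → 56.8479
  f14: (p16, p15, p3) → 24.3868
  f15: (p16, p14, p8) → 36.6012
  f16: (p16, p15, p8) → 15.3730
  f17: (p5, p4, p8) → 36.9317
  f18: (p5, p15, p8) → 51.1999
  f19: (p5, p15, p3) → 55.2186
  f20: (p5, p0, p3) → 58.5900
  f21: (p5, p0, p4) → 15.4547
  f22: (p13, p11, p10) → 51.5460
  f23: (p13, p11, p0) → 13.1961
  f24: (p13, p2, p10) → 16.7696
  f25: (p13, p0, p3) → 24.0891
  f26: (p13, p2, p3) → 37.0870
Σ area = 1152.100

Check V−E+F: 15 − 39 + 26 = 2.


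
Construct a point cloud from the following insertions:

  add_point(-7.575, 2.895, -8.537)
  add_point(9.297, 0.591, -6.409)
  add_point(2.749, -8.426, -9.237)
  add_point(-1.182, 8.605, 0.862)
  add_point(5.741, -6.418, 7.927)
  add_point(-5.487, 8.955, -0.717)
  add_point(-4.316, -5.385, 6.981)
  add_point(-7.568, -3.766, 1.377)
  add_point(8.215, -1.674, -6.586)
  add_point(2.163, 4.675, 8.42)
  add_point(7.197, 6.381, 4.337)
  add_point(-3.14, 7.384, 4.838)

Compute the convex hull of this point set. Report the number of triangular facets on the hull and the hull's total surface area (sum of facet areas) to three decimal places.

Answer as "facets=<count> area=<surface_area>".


Hull vertices (12/12): indices [0, 1, 2, 3, 4, 5, 6, 7, 8, 9, 10, 11].

Per-facet area ½‖(b−a)×(c−a)‖:
  f1: (p2, p1, p0) → 86.2623
  f2: (p4, p6, p2) → 86.2489
  f3: (p4, p6, p9) → 54.3732
  f4: (p5, p1, p0) → 84.6634
  f5: (p5, p3, p1) → 29.4580
  f6: (p10, p3, p1) → 57.7381
  f7: (p10, p4, p1) → 81.2080
  f8: (p10, p4, p9) → 39.0920
  f9: (p8, p2, p1) → 3.6228
  f10: (p8, p4, p1) → 18.6897
  f11: (p8, p4, p2) → 70.1551
  f12: (p7, p5, p0) → 57.4510
  f13: (p7, p2, p0) → 84.9419
  f14: (p7, p6, p2) → 50.9966
  f15: (p11, p5, p3) → 10.5353
  f16: (p11, p10, p9) → 22.9885
  f17: (p11, p10, p3) → 21.4675
  f18: (p11, p6, p9) → 41.4249
  f19: (p11, p7, p6) → 40.9447
  f20: (p11, p7, p5) → 38.4323
Σ area = 980.694

Euler characteristic 12−30+20 = 2 ✓

facets=20 area=980.694


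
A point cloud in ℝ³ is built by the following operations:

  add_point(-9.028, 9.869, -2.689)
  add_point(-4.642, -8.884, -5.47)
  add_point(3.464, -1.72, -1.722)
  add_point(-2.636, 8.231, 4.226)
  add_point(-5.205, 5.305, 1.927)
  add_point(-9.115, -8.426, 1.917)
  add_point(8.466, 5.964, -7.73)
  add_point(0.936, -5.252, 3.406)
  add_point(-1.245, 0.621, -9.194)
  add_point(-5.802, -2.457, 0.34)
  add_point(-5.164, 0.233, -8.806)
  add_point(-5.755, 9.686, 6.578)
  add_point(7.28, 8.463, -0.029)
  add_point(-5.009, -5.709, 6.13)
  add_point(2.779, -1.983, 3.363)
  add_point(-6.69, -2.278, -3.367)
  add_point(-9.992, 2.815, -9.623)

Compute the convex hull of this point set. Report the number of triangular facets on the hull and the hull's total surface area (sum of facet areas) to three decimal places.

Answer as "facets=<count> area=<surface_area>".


facets=20 area=1017.340

Extreme-point indices: [0, 1, 2, 5, 6, 7, 8, 11, 12, 13, 14, 16] — 12 of 17 on the boundary.

Triangle areas on the boundary:
  f1: (p8, p6, p16) → 34.4040
  f2: (p8, p1, p16) → 48.4304
  f3: (p8, p1, p6) → 45.6459
  f4: (p0, p6, p16) → 89.6667
  f5: (p5, p1, p16) → 58.4467
  f6: (p5, p0, p16) → 80.1671
  f7: (p5, p0, p11) → 89.8587
  f8: (p5, p7, p1) → 43.0628
  f9: (p2, p1, p6) → 51.0150
  f10: (p2, p7, p6) → 10.5259
  f11: (p2, p7, p1) → 36.1023
  f12: (p12, p0, p6) → 67.8376
  f13: (p12, p0, p11) → 71.4902
  f14: (p13, p5, p11) → 45.6377
  f15: (p13, p5, p7) → 20.0217
  f16: (p14, p12, p11) → 80.0510
  f17: (p14, p13, p11) → 65.2131
  f18: (p14, p13, p7) → 10.5748
  f19: (p14, p7, p6) → 20.6998
  f20: (p14, p12, p6) → 48.4883
Σ area = 1017.340

Euler: V−E+F = 12−30+20 = 2.


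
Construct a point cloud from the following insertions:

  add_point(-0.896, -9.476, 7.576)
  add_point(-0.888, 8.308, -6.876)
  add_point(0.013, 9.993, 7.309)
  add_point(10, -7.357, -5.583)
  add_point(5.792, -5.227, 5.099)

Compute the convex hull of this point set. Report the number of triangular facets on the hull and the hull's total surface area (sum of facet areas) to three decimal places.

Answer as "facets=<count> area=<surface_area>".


Hull vertices (5/5): indices [0, 1, 2, 3, 4].

Triangle areas on the boundary:
  f1: (p1, p3, p0) → 160.9932
  f2: (p1, p2, p0) → 138.6959
  f3: (p1, p2, p3) → 136.8377
  f4: (p4, p3, p0) → 42.7845
  f5: (p4, p2, p0) → 67.4187
  f6: (p4, p2, p3) → 87.1056
Σ area = 633.835

Check V−E+F: 5 − 9 + 6 = 2.

facets=6 area=633.835


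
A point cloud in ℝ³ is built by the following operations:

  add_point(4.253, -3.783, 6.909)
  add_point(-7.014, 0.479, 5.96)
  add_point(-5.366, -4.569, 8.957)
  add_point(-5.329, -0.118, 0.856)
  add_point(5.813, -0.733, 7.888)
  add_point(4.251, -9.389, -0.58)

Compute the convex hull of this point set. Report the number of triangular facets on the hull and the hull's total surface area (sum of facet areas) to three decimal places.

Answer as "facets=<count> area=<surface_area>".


facets=8 area=291.869

Extreme-point indices: [0, 1, 2, 3, 4, 5] — 6 of 6 on the boundary.

Triangle areas on the boundary:
  f1: (p2, p4, p1) → 36.1207
  f2: (p3, p4, p1) → 34.6680
  f3: (p3, p5, p4) → 72.1180
  f4: (p3, p2, p1) → 15.7878
  f5: (p3, p2, p5) → 60.2160
  f6: (p0, p5, p4) → 11.3352
  f7: (p0, p2, p4) → 15.8000
  f8: (p0, p2, p5) → 45.8234
Σ area = 291.869

Euler: V−E+F = 6−12+8 = 2.


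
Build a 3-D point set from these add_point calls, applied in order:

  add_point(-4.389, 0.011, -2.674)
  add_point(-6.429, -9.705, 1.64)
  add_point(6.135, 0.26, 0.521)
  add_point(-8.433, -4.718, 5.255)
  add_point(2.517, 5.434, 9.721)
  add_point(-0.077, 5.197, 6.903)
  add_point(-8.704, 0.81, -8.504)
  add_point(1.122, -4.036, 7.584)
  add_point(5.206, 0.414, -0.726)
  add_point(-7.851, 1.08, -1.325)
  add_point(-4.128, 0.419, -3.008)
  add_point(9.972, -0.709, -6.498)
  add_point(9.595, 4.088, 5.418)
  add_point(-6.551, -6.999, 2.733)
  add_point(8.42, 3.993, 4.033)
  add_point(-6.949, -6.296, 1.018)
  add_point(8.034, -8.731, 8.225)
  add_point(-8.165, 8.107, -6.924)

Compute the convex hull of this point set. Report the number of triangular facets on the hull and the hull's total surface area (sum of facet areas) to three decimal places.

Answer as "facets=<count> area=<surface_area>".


Hull vertices (10/18): indices [1, 3, 4, 5, 6, 7, 11, 12, 16, 17].

Triangle areas on the boundary:
  f1: (p1, p11, p6) → 133.6358
  f2: (p16, p1, p11) → 130.8420
  f3: (p17, p11, p6) → 70.5232
  f4: (p7, p16, p4) → 37.5392
  f5: (p12, p17, p11) → 127.7195
  f6: (p12, p17, p4) → 83.6562
  f7: (p12, p16, p11) → 83.7965
  f8: (p12, p16, p4) → 55.3733
  f9: (p3, p7, p4) → 46.7320
  f10: (p3, p1, p6) → 46.7969
  f11: (p3, p17, p6) → 54.7347
  f12: (p3, p16, p1) → 51.5628
  f13: (p3, p7, p16) → 25.9154
  f14: (p5, p17, p4) → 9.9031
  f15: (p5, p3, p4) → 20.5789
  f16: (p5, p3, p17) → 101.8598
Σ area = 1081.170

Check V−E+F: 10 − 24 + 16 = 2.

facets=16 area=1081.170


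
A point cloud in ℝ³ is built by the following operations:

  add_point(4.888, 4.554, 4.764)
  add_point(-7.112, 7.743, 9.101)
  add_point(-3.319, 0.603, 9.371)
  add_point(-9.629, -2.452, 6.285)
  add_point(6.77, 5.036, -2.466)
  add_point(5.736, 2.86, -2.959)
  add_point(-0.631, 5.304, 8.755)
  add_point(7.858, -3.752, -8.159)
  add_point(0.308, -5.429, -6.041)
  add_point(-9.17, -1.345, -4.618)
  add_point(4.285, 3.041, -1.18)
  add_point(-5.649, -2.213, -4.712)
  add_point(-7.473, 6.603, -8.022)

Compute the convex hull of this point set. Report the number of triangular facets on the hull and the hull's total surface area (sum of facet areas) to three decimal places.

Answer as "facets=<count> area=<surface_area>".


Hull vertices (10/13): indices [0, 1, 2, 3, 4, 6, 7, 8, 9, 12].

Area of each hull facet:
  f1: (p2, p1, p3) → 30.9466
  f2: (p12, p1, p3) → 88.2261
  f3: (p0, p2, p7) → 75.6580
  f4: (p9, p12, p3) → 42.3103
  f5: (p6, p2, p1) → 18.6406
  f6: (p6, p0, p1) → 13.5796
  f7: (p6, p0, p2) → 17.3570
  f8: (p4, p12, p1) → 122.3590
  f9: (p4, p0, p1) → 41.6800
  f10: (p4, p12, p7) → 80.8848
  f11: (p4, p0, p7) → 34.2508
  f12: (p8, p12, p7) → 55.3909
  f13: (p8, p9, p12) → 45.5345
  f14: (p8, p9, p3) → 56.6188
  f15: (p8, p2, p3) → 61.2072
  f16: (p8, p2, p7) → 63.1817
Σ area = 847.826

Euler: V−E+F = 10−24+16 = 2.

facets=16 area=847.826
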